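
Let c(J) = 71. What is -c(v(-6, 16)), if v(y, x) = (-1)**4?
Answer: -71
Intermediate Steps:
v(y, x) = 1
-c(v(-6, 16)) = -1*71 = -71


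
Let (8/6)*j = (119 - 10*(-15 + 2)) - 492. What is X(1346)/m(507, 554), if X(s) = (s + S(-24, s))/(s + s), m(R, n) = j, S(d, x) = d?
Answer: -1322/490617 ≈ -0.0026946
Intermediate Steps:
j = -729/4 (j = 3*((119 - 10*(-15 + 2)) - 492)/4 = 3*((119 - 10*(-13)) - 492)/4 = 3*((119 + 130) - 492)/4 = 3*(249 - 492)/4 = (¾)*(-243) = -729/4 ≈ -182.25)
m(R, n) = -729/4
X(s) = (-24 + s)/(2*s) (X(s) = (s - 24)/(s + s) = (-24 + s)/((2*s)) = (-24 + s)*(1/(2*s)) = (-24 + s)/(2*s))
X(1346)/m(507, 554) = ((½)*(-24 + 1346)/1346)/(-729/4) = ((½)*(1/1346)*1322)*(-4/729) = (661/1346)*(-4/729) = -1322/490617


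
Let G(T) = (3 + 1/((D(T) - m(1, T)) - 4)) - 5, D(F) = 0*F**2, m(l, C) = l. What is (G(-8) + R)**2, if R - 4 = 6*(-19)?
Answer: 314721/25 ≈ 12589.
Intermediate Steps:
R = -110 (R = 4 + 6*(-19) = 4 - 114 = -110)
D(F) = 0
G(T) = -11/5 (G(T) = (3 + 1/((0 - 1*1) - 4)) - 5 = (3 + 1/((0 - 1) - 4)) - 5 = (3 + 1/(-1 - 4)) - 5 = (3 + 1/(-5)) - 5 = (3 - 1/5) - 5 = 14/5 - 5 = -11/5)
(G(-8) + R)**2 = (-11/5 - 110)**2 = (-561/5)**2 = 314721/25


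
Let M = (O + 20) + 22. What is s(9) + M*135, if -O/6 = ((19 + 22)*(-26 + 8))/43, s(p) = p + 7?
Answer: 842278/43 ≈ 19588.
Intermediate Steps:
s(p) = 7 + p
O = 4428/43 (O = -6*(19 + 22)*(-26 + 8)/43 = -6*41*(-18)/43 = -(-4428)/43 = -6*(-738/43) = 4428/43 ≈ 102.98)
M = 6234/43 (M = (4428/43 + 20) + 22 = 5288/43 + 22 = 6234/43 ≈ 144.98)
s(9) + M*135 = (7 + 9) + (6234/43)*135 = 16 + 841590/43 = 842278/43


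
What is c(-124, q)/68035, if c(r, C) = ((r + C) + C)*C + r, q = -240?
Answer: 144836/68035 ≈ 2.1288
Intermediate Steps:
c(r, C) = r + C*(r + 2*C) (c(r, C) = ((C + r) + C)*C + r = (r + 2*C)*C + r = C*(r + 2*C) + r = r + C*(r + 2*C))
c(-124, q)/68035 = (-124 + 2*(-240)**2 - 240*(-124))/68035 = (-124 + 2*57600 + 29760)*(1/68035) = (-124 + 115200 + 29760)*(1/68035) = 144836*(1/68035) = 144836/68035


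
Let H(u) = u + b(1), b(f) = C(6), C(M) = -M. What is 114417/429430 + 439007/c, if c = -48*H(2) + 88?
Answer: 18855481277/12024040 ≈ 1568.1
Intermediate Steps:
b(f) = -6 (b(f) = -1*6 = -6)
H(u) = -6 + u (H(u) = u - 6 = -6 + u)
c = 280 (c = -48*(-6 + 2) + 88 = -48*(-4) + 88 = 192 + 88 = 280)
114417/429430 + 439007/c = 114417/429430 + 439007/280 = 18855481277/12024040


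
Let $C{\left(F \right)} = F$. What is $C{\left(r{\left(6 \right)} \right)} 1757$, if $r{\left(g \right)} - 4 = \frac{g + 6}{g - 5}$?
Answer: $28112$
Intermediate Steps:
$r{\left(g \right)} = 4 + \frac{6 + g}{-5 + g}$ ($r{\left(g \right)} = 4 + \frac{g + 6}{g - 5} = 4 + \frac{6 + g}{-5 + g}$)
$C{\left(r{\left(6 \right)} \right)} 1757 = \frac{-14 + 5 \cdot 6}{-5 + 6} \cdot 1757 = \frac{-14 + 30}{1} \cdot 1757 = 1 \cdot 16 \cdot 1757 = 16 \cdot 1757 = 28112$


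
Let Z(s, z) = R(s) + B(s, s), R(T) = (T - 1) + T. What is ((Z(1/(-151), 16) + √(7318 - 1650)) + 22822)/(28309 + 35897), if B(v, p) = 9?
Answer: 1723664/4847553 + √1417/32103 ≈ 0.35675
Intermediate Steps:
R(T) = -1 + 2*T (R(T) = (-1 + T) + T = -1 + 2*T)
Z(s, z) = 8 + 2*s (Z(s, z) = (-1 + 2*s) + 9 = 8 + 2*s)
((Z(1/(-151), 16) + √(7318 - 1650)) + 22822)/(28309 + 35897) = (((8 + 2/(-151)) + √(7318 - 1650)) + 22822)/(28309 + 35897) = (((8 + 2*(-1/151)) + √5668) + 22822)/64206 = (((8 - 2/151) + 2*√1417) + 22822)*(1/64206) = ((1206/151 + 2*√1417) + 22822)*(1/64206) = (3447328/151 + 2*√1417)*(1/64206) = 1723664/4847553 + √1417/32103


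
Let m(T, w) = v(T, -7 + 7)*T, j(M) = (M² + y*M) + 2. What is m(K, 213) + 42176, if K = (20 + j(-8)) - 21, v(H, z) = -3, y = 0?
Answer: 41981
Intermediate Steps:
j(M) = 2 + M² (j(M) = (M² + 0*M) + 2 = (M² + 0) + 2 = M² + 2 = 2 + M²)
K = 65 (K = (20 + (2 + (-8)²)) - 21 = (20 + (2 + 64)) - 21 = (20 + 66) - 21 = 86 - 21 = 65)
m(T, w) = -3*T
m(K, 213) + 42176 = -3*65 + 42176 = -195 + 42176 = 41981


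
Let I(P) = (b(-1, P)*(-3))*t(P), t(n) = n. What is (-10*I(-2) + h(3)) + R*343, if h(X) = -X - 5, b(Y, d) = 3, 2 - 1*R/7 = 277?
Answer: -660463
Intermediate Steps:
R = -1925 (R = 14 - 7*277 = 14 - 1939 = -1925)
h(X) = -5 - X
I(P) = -9*P (I(P) = (3*(-3))*P = -9*P)
(-10*I(-2) + h(3)) + R*343 = (-(-90)*(-2) + (-5 - 1*3)) - 1925*343 = (-10*18 + (-5 - 3)) - 660275 = (-180 - 8) - 660275 = -188 - 660275 = -660463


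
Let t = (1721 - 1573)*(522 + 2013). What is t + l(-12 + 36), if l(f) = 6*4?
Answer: 375204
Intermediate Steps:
t = 375180 (t = 148*2535 = 375180)
l(f) = 24
t + l(-12 + 36) = 375180 + 24 = 375204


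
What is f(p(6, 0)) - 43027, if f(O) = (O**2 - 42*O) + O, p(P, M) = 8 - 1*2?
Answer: -43237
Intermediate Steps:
p(P, M) = 6 (p(P, M) = 8 - 2 = 6)
f(O) = O**2 - 41*O
f(p(6, 0)) - 43027 = 6*(-41 + 6) - 43027 = 6*(-35) - 43027 = -210 - 43027 = -43237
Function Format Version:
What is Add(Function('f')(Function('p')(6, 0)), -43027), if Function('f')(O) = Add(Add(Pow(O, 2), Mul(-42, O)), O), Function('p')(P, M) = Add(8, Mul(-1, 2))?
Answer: -43237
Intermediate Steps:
Function('p')(P, M) = 6 (Function('p')(P, M) = Add(8, -2) = 6)
Function('f')(O) = Add(Pow(O, 2), Mul(-41, O))
Add(Function('f')(Function('p')(6, 0)), -43027) = Add(Mul(6, Add(-41, 6)), -43027) = Add(Mul(6, -35), -43027) = Add(-210, -43027) = -43237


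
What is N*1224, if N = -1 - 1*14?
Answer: -18360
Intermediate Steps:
N = -15 (N = -1 - 14 = -15)
N*1224 = -15*1224 = -18360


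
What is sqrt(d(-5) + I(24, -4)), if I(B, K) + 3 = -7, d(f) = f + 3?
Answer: 2*I*sqrt(3) ≈ 3.4641*I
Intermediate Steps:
d(f) = 3 + f
I(B, K) = -10 (I(B, K) = -3 - 7 = -10)
sqrt(d(-5) + I(24, -4)) = sqrt((3 - 5) - 10) = sqrt(-2 - 10) = sqrt(-12) = 2*I*sqrt(3)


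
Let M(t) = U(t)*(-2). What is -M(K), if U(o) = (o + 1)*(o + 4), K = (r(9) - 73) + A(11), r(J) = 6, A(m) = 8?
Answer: 6380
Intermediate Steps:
K = -59 (K = (6 - 73) + 8 = -67 + 8 = -59)
U(o) = (1 + o)*(4 + o)
M(t) = -8 - 10*t - 2*t**2 (M(t) = (4 + t**2 + 5*t)*(-2) = -8 - 10*t - 2*t**2)
-M(K) = -(-8 - 10*(-59) - 2*(-59)**2) = -(-8 + 590 - 2*3481) = -(-8 + 590 - 6962) = -1*(-6380) = 6380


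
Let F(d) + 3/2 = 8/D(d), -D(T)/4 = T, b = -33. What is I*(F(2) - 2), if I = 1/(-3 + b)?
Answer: ⅛ ≈ 0.12500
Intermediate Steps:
D(T) = -4*T
F(d) = -3/2 - 2/d (F(d) = -3/2 + 8/((-4*d)) = -3/2 + 8*(-1/(4*d)) = -3/2 - 2/d)
I = -1/36 (I = 1/(-3 - 33) = 1/(-36) = -1/36 ≈ -0.027778)
I*(F(2) - 2) = -((-3/2 - 2/2) - 2)/36 = -((-3/2 - 2*½) - 2)/36 = -((-3/2 - 1) - 2)/36 = -(-5/2 - 2)/36 = -1/36*(-9/2) = ⅛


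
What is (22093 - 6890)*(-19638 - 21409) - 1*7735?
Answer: -624045276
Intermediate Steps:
(22093 - 6890)*(-19638 - 21409) - 1*7735 = 15203*(-41047) - 7735 = -624037541 - 7735 = -624045276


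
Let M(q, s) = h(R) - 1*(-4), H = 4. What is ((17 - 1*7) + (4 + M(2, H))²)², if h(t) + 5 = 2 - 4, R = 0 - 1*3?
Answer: 121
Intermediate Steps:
R = -3 (R = 0 - 3 = -3)
h(t) = -7 (h(t) = -5 + (2 - 4) = -5 - 2 = -7)
M(q, s) = -3 (M(q, s) = -7 - 1*(-4) = -7 + 4 = -3)
((17 - 1*7) + (4 + M(2, H))²)² = ((17 - 1*7) + (4 - 3)²)² = ((17 - 7) + 1²)² = (10 + 1)² = 11² = 121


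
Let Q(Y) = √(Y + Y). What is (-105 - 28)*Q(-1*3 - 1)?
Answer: -266*I*√2 ≈ -376.18*I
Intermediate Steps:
Q(Y) = √2*√Y (Q(Y) = √(2*Y) = √2*√Y)
(-105 - 28)*Q(-1*3 - 1) = (-105 - 28)*(√2*√(-1*3 - 1)) = -133*√2*√(-3 - 1) = -133*√2*√(-4) = -133*√2*2*I = -266*I*√2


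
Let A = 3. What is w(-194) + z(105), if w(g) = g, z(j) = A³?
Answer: -167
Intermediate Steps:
z(j) = 27 (z(j) = 3³ = 27)
w(-194) + z(105) = -194 + 27 = -167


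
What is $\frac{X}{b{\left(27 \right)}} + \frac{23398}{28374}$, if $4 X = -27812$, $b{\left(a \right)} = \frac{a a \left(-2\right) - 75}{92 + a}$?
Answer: $\frac{186608852}{345217} \approx 540.55$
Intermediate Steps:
$b{\left(a \right)} = \frac{-75 - 2 a^{2}}{92 + a}$ ($b{\left(a \right)} = \frac{a^{2} \left(-2\right) - 75}{92 + a} = \frac{- 2 a^{2} - 75}{92 + a} = \frac{-75 - 2 a^{2}}{92 + a}$)
$X = -6953$ ($X = \frac{1}{4} \left(-27812\right) = -6953$)
$\frac{X}{b{\left(27 \right)}} + \frac{23398}{28374} = - \frac{6953}{\frac{1}{92 + 27} \left(-75 - 2 \cdot 27^{2}\right)} + \frac{23398}{28374} = - \frac{6953}{\frac{1}{119} \left(-75 - 1458\right)} + 23398 \cdot \frac{1}{28374} = - \frac{6953}{\frac{1}{119} \left(-75 - 1458\right)} + \frac{11699}{14187} = - \frac{6953}{\frac{1}{119} \left(-1533\right)} + \frac{11699}{14187} = - \frac{6953}{- \frac{219}{17}} + \frac{11699}{14187} = \left(-6953\right) \left(- \frac{17}{219}\right) + \frac{11699}{14187} = \frac{118201}{219} + \frac{11699}{14187} = \frac{186608852}{345217}$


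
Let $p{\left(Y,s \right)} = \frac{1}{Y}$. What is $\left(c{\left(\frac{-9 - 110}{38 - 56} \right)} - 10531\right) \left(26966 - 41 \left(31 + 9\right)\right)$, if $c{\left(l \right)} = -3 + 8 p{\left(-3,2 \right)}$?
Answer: $-266851620$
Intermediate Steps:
$c{\left(l \right)} = - \frac{17}{3}$ ($c{\left(l \right)} = -3 + \frac{8}{-3} = -3 + 8 \left(- \frac{1}{3}\right) = -3 - \frac{8}{3} = - \frac{17}{3}$)
$\left(c{\left(\frac{-9 - 110}{38 - 56} \right)} - 10531\right) \left(26966 - 41 \left(31 + 9\right)\right) = \left(- \frac{17}{3} - 10531\right) \left(26966 - 41 \left(31 + 9\right)\right) = - \frac{31610 \left(26966 - 1640\right)}{3} = \left(- \frac{31610}{3}\right) 25326 = -266851620$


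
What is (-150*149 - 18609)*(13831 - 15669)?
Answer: 75282642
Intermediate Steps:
(-150*149 - 18609)*(13831 - 15669) = (-22350 - 18609)*(-1838) = -40959*(-1838) = 75282642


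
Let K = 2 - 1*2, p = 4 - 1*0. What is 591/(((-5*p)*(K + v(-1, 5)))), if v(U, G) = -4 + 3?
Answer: 591/20 ≈ 29.550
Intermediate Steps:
v(U, G) = -1
p = 4 (p = 4 + 0 = 4)
K = 0 (K = 2 - 2 = 0)
591/(((-5*p)*(K + v(-1, 5)))) = 591/(((-5*4)*(0 - 1))) = 591/((-20*(-1))) = 591/20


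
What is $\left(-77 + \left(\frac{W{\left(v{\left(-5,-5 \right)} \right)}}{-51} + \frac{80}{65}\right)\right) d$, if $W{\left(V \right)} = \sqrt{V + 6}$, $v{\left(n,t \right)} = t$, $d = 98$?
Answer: $- \frac{4924304}{663} \approx -7427.3$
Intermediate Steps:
$W{\left(V \right)} = \sqrt{6 + V}$
$\left(-77 + \left(\frac{W{\left(v{\left(-5,-5 \right)} \right)}}{-51} + \frac{80}{65}\right)\right) d = \left(-77 + \left(\frac{\sqrt{6 - 5}}{-51} + \frac{80}{65}\right)\right) 98 = \left(-77 + \left(\sqrt{1} \left(- \frac{1}{51}\right) + 80 \cdot \frac{1}{65}\right)\right) 98 = \left(-77 + \left(1 \left(- \frac{1}{51}\right) + \frac{16}{13}\right)\right) 98 = \left(-77 + \left(- \frac{1}{51} + \frac{16}{13}\right)\right) 98 = \left(-77 + \frac{803}{663}\right) 98 = \left(- \frac{50248}{663}\right) 98 = - \frac{4924304}{663}$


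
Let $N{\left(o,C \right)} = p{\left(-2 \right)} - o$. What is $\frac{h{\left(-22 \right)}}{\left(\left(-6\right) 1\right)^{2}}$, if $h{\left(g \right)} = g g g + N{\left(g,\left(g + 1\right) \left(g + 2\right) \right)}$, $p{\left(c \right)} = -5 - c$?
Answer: $- \frac{1181}{4} \approx -295.25$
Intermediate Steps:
$N{\left(o,C \right)} = -3 - o$ ($N{\left(o,C \right)} = \left(-5 - -2\right) - o = \left(-5 + 2\right) - o = -3 - o$)
$h{\left(g \right)} = -3 + g^{3} - g$ ($h{\left(g \right)} = g g g - \left(3 + g\right) = g^{2} g - \left(3 + g\right) = g^{3} - \left(3 + g\right) = -3 + g^{3} - g$)
$\frac{h{\left(-22 \right)}}{\left(\left(-6\right) 1\right)^{2}} = \frac{-3 + \left(-22\right)^{3} - -22}{\left(\left(-6\right) 1\right)^{2}} = \frac{-3 - 10648 + 22}{\left(-6\right)^{2}} = - \frac{10629}{36} = \left(-10629\right) \frac{1}{36} = - \frac{1181}{4}$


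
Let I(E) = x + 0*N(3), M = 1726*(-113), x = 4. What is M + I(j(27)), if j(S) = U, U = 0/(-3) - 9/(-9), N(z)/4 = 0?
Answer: -195034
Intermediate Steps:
N(z) = 0 (N(z) = 4*0 = 0)
U = 1 (U = 0*(-⅓) - 9*(-⅑) = 0 + 1 = 1)
j(S) = 1
M = -195038
I(E) = 4 (I(E) = 4 + 0*0 = 4 + 0 = 4)
M + I(j(27)) = -195038 + 4 = -195034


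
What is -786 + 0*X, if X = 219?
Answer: -786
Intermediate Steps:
-786 + 0*X = -786 + 0*219 = -786 + 0 = -786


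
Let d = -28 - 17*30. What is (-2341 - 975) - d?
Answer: -2778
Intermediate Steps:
d = -538 (d = -28 - 510 = -538)
(-2341 - 975) - d = (-2341 - 975) - 1*(-538) = -3316 + 538 = -2778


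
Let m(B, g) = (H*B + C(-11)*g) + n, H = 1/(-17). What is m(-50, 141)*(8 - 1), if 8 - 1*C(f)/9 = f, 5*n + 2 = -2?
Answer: 14347319/85 ≈ 1.6879e+5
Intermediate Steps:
n = -⅘ (n = -⅖ + (⅕)*(-2) = -⅖ - ⅖ = -⅘ ≈ -0.80000)
H = -1/17 ≈ -0.058824
C(f) = 72 - 9*f
m(B, g) = -⅘ + 171*g - B/17 (m(B, g) = (-B/17 + (72 - 9*(-11))*g) - ⅘ = (-B/17 + (72 + 99)*g) - ⅘ = (-B/17 + 171*g) - ⅘ = (171*g - B/17) - ⅘ = -⅘ + 171*g - B/17)
m(-50, 141)*(8 - 1) = (-⅘ + 171*141 - 1/17*(-50))*(8 - 1) = (-⅘ + 24111 + 50/17)*7 = (2049617/85)*7 = 14347319/85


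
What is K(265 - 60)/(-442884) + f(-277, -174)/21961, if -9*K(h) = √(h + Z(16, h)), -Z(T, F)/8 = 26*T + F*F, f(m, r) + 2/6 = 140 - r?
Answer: 941/65883 + I*√339323/3985956 ≈ 0.014283 + 0.00014614*I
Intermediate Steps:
f(m, r) = 419/3 - r (f(m, r) = -⅓ + (140 - r) = 419/3 - r)
Z(T, F) = -208*T - 8*F² (Z(T, F) = -8*(26*T + F*F) = -8*(26*T + F²) = -8*(F² + 26*T) = -208*T - 8*F²)
K(h) = -√(-3328 + h - 8*h²)/9 (K(h) = -√(h + (-208*16 - 8*h²))/9 = -√(h + (-3328 - 8*h²))/9 = -√(-3328 + h - 8*h²)/9)
K(265 - 60)/(-442884) + f(-277, -174)/21961 = -√(-3328 + (265 - 60) - 8*(265 - 60)²)/9/(-442884) + (419/3 - 1*(-174))/21961 = -√(-3328 + 205 - 8*205²)/9*(-1/442884) + (419/3 + 174)*(1/21961) = -√(-3328 + 205 - 8*42025)/9*(-1/442884) + (941/3)*(1/21961) = -√(-3328 + 205 - 336200)/9*(-1/442884) + 941/65883 = -I*√339323/9*(-1/442884) + 941/65883 = I*√339323/3985956 + 941/65883 = 941/65883 + I*√339323/3985956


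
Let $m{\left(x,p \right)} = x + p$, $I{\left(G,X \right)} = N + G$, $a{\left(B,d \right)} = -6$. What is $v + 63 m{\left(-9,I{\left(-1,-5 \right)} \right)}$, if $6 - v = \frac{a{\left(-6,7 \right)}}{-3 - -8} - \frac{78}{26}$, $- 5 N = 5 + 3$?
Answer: $- \frac{3603}{5} \approx -720.6$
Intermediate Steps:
$N = - \frac{8}{5}$ ($N = - \frac{5 + 3}{5} = \left(- \frac{1}{5}\right) 8 = - \frac{8}{5} \approx -1.6$)
$I{\left(G,X \right)} = - \frac{8}{5} + G$
$m{\left(x,p \right)} = p + x$
$v = \frac{51}{5}$ ($v = 6 - \left(- \frac{6}{-3 - -8} - \frac{78}{26}\right) = 6 - \left(- \frac{6}{-3 + 8} - 3\right) = 6 - \left(- \frac{6}{5} - 3\right) = 6 - - \frac{21}{5} = 6 + \frac{21}{5} = \frac{51}{5} \approx 10.2$)
$v + 63 m{\left(-9,I{\left(-1,-5 \right)} \right)} = \frac{51}{5} + 63 \left(\left(- \frac{8}{5} - 1\right) - 9\right) = \frac{51}{5} + 63 \left(- \frac{13}{5} - 9\right) = \frac{51}{5} + 63 \left(- \frac{58}{5}\right) = \frac{51}{5} - \frac{3654}{5} = - \frac{3603}{5}$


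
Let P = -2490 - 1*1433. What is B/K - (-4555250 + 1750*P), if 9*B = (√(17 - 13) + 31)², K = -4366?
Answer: 49861902879/4366 ≈ 1.1420e+7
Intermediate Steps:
P = -3923 (P = -2490 - 1433 = -3923)
B = 121 (B = (√(17 - 13) + 31)²/9 = (√4 + 31)²/9 = (2 + 31)²/9 = (⅑)*33² = (⅑)*1089 = 121)
B/K - (-4555250 + 1750*P) = 121/(-4366) - 1750/(1/(-3923 - 2603)) = 121*(-1/4366) - 1750/(1/(-6526)) = -121/4366 - 1750/(-1/6526) = -121/4366 - 1750*(-6526) = -121/4366 + 11420500 = 49861902879/4366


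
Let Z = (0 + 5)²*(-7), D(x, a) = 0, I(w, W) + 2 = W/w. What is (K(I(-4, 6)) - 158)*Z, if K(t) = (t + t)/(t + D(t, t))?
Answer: 27300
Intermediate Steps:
I(w, W) = -2 + W/w
Z = -175 (Z = 5²*(-7) = 25*(-7) = -175)
K(t) = 2 (K(t) = (t + t)/(t + 0) = (2*t)/t = 2)
(K(I(-4, 6)) - 158)*Z = (2 - 158)*(-175) = -156*(-175) = 27300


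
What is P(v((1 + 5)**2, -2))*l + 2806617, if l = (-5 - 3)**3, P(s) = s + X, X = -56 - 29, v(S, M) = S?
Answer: 2831705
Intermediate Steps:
X = -85
P(s) = -85 + s (P(s) = s - 85 = -85 + s)
l = -512 (l = (-8)**3 = -512)
P(v((1 + 5)**2, -2))*l + 2806617 = (-85 + (1 + 5)**2)*(-512) + 2806617 = (-85 + 6**2)*(-512) + 2806617 = (-85 + 36)*(-512) + 2806617 = -49*(-512) + 2806617 = 25088 + 2806617 = 2831705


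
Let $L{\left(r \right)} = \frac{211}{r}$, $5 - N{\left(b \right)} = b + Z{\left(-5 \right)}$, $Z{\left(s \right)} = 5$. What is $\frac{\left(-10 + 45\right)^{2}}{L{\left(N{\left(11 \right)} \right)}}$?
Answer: $- \frac{13475}{211} \approx -63.863$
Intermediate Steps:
$N{\left(b \right)} = - b$ ($N{\left(b \right)} = 5 - \left(b + 5\right) = 5 - \left(5 + b\right) = - b$)
$\frac{\left(-10 + 45\right)^{2}}{L{\left(N{\left(11 \right)} \right)}} = \frac{\left(-10 + 45\right)^{2}}{211 \frac{1}{\left(-1\right) 11}} = \frac{35^{2}}{211 \frac{1}{-11}} = \frac{1225}{211 \left(- \frac{1}{11}\right)} = \frac{1225}{- \frac{211}{11}} = 1225 \left(- \frac{11}{211}\right) = - \frac{13475}{211}$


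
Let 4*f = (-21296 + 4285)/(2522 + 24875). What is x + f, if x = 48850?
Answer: 5353356789/109588 ≈ 48850.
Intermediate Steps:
f = -17011/109588 (f = ((-21296 + 4285)/(2522 + 24875))/4 = (-17011/27397)/4 = (-17011*1/27397)/4 = (1/4)*(-17011/27397) = -17011/109588 ≈ -0.15523)
x + f = 48850 - 17011/109588 = 5353356789/109588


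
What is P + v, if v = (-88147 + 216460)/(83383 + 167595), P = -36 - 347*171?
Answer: -14901188481/250978 ≈ -59373.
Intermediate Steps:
P = -59373 (P = -36 - 59337 = -59373)
v = 128313/250978 ≈ 0.51125
P + v = -59373 + 128313/250978 = -14901188481/250978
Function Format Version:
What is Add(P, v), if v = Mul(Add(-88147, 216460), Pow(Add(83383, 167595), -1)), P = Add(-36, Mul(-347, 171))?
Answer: Rational(-14901188481, 250978) ≈ -59373.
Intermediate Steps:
P = -59373 (P = Add(-36, -59337) = -59373)
v = Rational(128313, 250978) (v = Mul(128313, Pow(250978, -1)) = Mul(128313, Rational(1, 250978)) = Rational(128313, 250978) ≈ 0.51125)
Add(P, v) = Add(-59373, Rational(128313, 250978)) = Rational(-14901188481, 250978)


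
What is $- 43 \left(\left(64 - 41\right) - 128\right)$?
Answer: $4515$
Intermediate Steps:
$- 43 \left(\left(64 - 41\right) - 128\right) = - 43 \left(23 - 128\right) = \left(-43\right) \left(-105\right) = 4515$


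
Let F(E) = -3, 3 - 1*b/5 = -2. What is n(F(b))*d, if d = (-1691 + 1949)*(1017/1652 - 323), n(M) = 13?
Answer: -893134983/826 ≈ -1.0813e+6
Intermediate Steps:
b = 25 (b = 15 - 5*(-2) = 15 + 10 = 25)
d = -68702691/826 (d = 258*(1017*(1/1652) - 323) = 258*(1017/1652 - 323) = 258*(-532579/1652) = -68702691/826 ≈ -83175.)
n(F(b))*d = 13*(-68702691/826) = -893134983/826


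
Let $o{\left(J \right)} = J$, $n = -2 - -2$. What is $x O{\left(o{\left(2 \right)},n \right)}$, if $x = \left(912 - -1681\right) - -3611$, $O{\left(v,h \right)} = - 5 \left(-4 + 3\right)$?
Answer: $31020$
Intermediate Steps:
$n = 0$ ($n = -2 + 2 = 0$)
$O{\left(v,h \right)} = 5$ ($O{\left(v,h \right)} = \left(-5\right) \left(-1\right) = 5$)
$x = 6204$ ($x = \left(912 + 1681\right) + 3611 = 2593 + 3611 = 6204$)
$x O{\left(o{\left(2 \right)},n \right)} = 6204 \cdot 5 = 31020$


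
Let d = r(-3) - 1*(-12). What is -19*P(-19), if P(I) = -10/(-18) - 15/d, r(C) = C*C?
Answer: 190/63 ≈ 3.0159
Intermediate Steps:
r(C) = C²
d = 21 (d = (-3)² - 1*(-12) = 9 + 12 = 21)
P(I) = -10/63 (P(I) = -10/(-18) - 15/21 = -10*(-1/18) - 15*1/21 = 5/9 - 5/7 = -10/63)
-19*P(-19) = -19*(-10/63) = 190/63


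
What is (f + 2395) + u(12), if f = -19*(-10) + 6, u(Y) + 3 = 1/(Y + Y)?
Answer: 62113/24 ≈ 2588.0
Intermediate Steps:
u(Y) = -3 + 1/(2*Y) (u(Y) = -3 + 1/(Y + Y) = -3 + 1/(2*Y))
f = 196 (f = 190 + 6 = 196)
(f + 2395) + u(12) = (196 + 2395) + (-3 + (½)/12) = 2591 + (-3 + (½)*(1/12)) = 2591 + (-3 + 1/24) = 2591 - 71/24 = 62113/24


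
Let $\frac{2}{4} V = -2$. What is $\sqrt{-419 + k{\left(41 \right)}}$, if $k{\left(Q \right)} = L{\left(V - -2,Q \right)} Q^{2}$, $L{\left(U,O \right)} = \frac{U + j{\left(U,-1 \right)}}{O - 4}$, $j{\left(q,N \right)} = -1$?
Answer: $\frac{i \sqrt{760202}}{37} \approx 23.565 i$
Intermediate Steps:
$V = -4$ ($V = 2 \left(-2\right) = -4$)
$L{\left(U,O \right)} = \frac{-1 + U}{-4 + O}$ ($L{\left(U,O \right)} = \frac{U - 1}{O - 4} = \frac{-1 + U}{-4 + O}$)
$k{\left(Q \right)} = - \frac{3 Q^{2}}{-4 + Q}$ ($k{\left(Q \right)} = \frac{-1 - 2}{-4 + Q} Q^{2} = \frac{1}{-4 + Q} \left(-3\right) Q^{2} = - \frac{3}{-4 + Q} Q^{2} = - \frac{3 Q^{2}}{-4 + Q}$)
$\sqrt{-419 + k{\left(41 \right)}} = \sqrt{-419 - \frac{3 \cdot 41^{2}}{-4 + 41}} = \sqrt{-419 - \frac{5043}{37}} = \sqrt{- \frac{20546}{37}} = \frac{i \sqrt{760202}}{37}$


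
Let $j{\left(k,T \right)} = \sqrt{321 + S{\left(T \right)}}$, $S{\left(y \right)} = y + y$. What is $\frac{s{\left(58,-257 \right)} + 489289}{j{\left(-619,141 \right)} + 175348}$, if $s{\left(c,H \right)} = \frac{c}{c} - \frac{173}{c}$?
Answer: $\frac{226188136098}{81060063139} - \frac{7739631 \sqrt{67}}{162120126278} \approx 2.79$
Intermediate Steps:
$S{\left(y \right)} = 2 y$
$j{\left(k,T \right)} = \sqrt{321 + 2 T}$
$s{\left(c,H \right)} = 1 - \frac{173}{c}$
$\frac{s{\left(58,-257 \right)} + 489289}{j{\left(-619,141 \right)} + 175348} = \frac{\frac{-173 + 58}{58} + 489289}{\sqrt{321 + 2 \cdot 141} + 175348} = \frac{\frac{1}{58} \left(-115\right) + 489289}{\sqrt{321 + 282} + 175348} = \frac{- \frac{115}{58} + 489289}{\sqrt{603} + 175348} = \frac{28378647}{58 \left(3 \sqrt{67} + 175348\right)} = \frac{28378647}{58 \left(175348 + 3 \sqrt{67}\right)}$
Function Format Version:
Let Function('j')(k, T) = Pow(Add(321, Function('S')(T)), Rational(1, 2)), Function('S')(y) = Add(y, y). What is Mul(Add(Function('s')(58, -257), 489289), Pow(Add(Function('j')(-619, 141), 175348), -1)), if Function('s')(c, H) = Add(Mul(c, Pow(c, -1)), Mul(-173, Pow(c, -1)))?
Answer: Add(Rational(226188136098, 81060063139), Mul(Rational(-7739631, 162120126278), Pow(67, Rational(1, 2)))) ≈ 2.7900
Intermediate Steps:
Function('S')(y) = Mul(2, y)
Function('j')(k, T) = Pow(Add(321, Mul(2, T)), Rational(1, 2))
Function('s')(c, H) = Add(1, Mul(-173, Pow(c, -1)))
Mul(Add(Function('s')(58, -257), 489289), Pow(Add(Function('j')(-619, 141), 175348), -1)) = Mul(Add(Mul(Pow(58, -1), Add(-173, 58)), 489289), Pow(Add(Pow(Add(321, Mul(2, 141)), Rational(1, 2)), 175348), -1)) = Mul(Add(Mul(Rational(1, 58), -115), 489289), Pow(Add(Pow(Add(321, 282), Rational(1, 2)), 175348), -1)) = Mul(Add(Rational(-115, 58), 489289), Pow(Add(Pow(603, Rational(1, 2)), 175348), -1)) = Mul(Rational(28378647, 58), Pow(Add(Mul(3, Pow(67, Rational(1, 2))), 175348), -1)) = Mul(Rational(28378647, 58), Pow(Add(175348, Mul(3, Pow(67, Rational(1, 2)))), -1))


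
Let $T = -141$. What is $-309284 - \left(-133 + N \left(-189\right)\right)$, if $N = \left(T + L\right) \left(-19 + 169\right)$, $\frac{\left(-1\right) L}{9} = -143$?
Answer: $32179949$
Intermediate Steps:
$L = 1287$ ($L = \left(-9\right) \left(-143\right) = 1287$)
$N = 171900$ ($N = \left(-141 + 1287\right) \left(-19 + 169\right) = 1146 \cdot 150 = 171900$)
$-309284 - \left(-133 + N \left(-189\right)\right) = -309284 - \left(-133 + 171900 \left(-189\right)\right) = -309284 - \left(-133 - 32489100\right) = -309284 - -32489233 = -309284 + 32489233 = 32179949$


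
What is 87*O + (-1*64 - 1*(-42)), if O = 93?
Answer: 8069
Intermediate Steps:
87*O + (-1*64 - 1*(-42)) = 87*93 + (-1*64 - 1*(-42)) = 8091 + (-64 + 42) = 8091 - 22 = 8069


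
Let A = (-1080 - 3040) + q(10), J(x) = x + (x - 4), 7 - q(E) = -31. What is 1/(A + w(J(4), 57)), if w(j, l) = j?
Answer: -1/4078 ≈ -0.00024522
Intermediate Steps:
q(E) = 38 (q(E) = 7 - 1*(-31) = 7 + 31 = 38)
J(x) = -4 + 2*x (J(x) = x + (-4 + x) = -4 + 2*x)
A = -4082 (A = (-1080 - 3040) + 38 = -4120 + 38 = -4082)
1/(A + w(J(4), 57)) = 1/(-4082 + (-4 + 2*4)) = 1/(-4082 + (-4 + 8)) = 1/(-4082 + 4) = 1/(-4078) = -1/4078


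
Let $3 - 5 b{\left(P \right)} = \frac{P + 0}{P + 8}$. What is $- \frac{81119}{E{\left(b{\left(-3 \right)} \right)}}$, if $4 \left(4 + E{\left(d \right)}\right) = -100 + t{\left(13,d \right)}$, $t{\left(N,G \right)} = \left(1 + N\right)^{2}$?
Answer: $- \frac{81119}{20} \approx -4055.9$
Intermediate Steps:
$b{\left(P \right)} = \frac{3}{5} - \frac{P}{5 \left(8 + P\right)}$ ($b{\left(P \right)} = \frac{3}{5} - \frac{\left(P + 0\right) \frac{1}{P + 8}}{5} = \frac{3}{5} - \frac{P \frac{1}{8 + P}}{5} = \frac{3}{5} - \frac{P}{5 \left(8 + P\right)}$)
$E{\left(d \right)} = 20$ ($E{\left(d \right)} = -4 + \frac{-100 + \left(1 + 13\right)^{2}}{4} = -4 + \frac{-100 + 14^{2}}{4} = -4 + \frac{-100 + 196}{4} = -4 + \frac{1}{4} \cdot 96 = -4 + 24 = 20$)
$- \frac{81119}{E{\left(b{\left(-3 \right)} \right)}} = - \frac{81119}{20}$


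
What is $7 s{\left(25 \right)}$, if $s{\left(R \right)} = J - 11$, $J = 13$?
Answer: $14$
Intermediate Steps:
$s{\left(R \right)} = 2$ ($s{\left(R \right)} = 13 - 11 = 2$)
$7 s{\left(25 \right)} = 7 \cdot 2 = 14$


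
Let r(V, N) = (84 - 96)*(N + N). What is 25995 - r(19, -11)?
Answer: 25731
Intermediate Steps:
r(V, N) = -24*N
25995 - r(19, -11) = 25995 - (-24)*(-11) = 25995 - 1*264 = 25995 - 264 = 25731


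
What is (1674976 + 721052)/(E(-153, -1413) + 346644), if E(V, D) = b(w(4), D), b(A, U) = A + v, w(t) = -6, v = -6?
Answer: 199669/28886 ≈ 6.9123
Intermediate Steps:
b(A, U) = -6 + A (b(A, U) = A - 6 = -6 + A)
E(V, D) = -12 (E(V, D) = -6 - 6 = -12)
(1674976 + 721052)/(E(-153, -1413) + 346644) = (1674976 + 721052)/(-12 + 346644) = 2396028/346632 = 2396028*(1/346632) = 199669/28886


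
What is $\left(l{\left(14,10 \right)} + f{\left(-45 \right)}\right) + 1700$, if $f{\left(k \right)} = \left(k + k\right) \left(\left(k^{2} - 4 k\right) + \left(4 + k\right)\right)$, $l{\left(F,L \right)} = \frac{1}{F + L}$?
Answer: $- \frac{4633439}{24} \approx -1.9306 \cdot 10^{5}$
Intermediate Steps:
$f{\left(k \right)} = 2 k \left(4 + k^{2} - 3 k\right)$
$\left(l{\left(14,10 \right)} + f{\left(-45 \right)}\right) + 1700 = \left(\frac{1}{14 + 10} + 2 \left(-45\right) \left(4 + \left(-45\right)^{2} - -135\right)\right) + 1700 = \left(\frac{1}{24} + 2 \left(-45\right) \left(4 + 2025 + 135\right)\right) + 1700 = \left(\frac{1}{24} + 2 \left(-45\right) 2164\right) + 1700 = \left(\frac{1}{24} - 194760\right) + 1700 = - \frac{4674239}{24} + 1700 = - \frac{4633439}{24}$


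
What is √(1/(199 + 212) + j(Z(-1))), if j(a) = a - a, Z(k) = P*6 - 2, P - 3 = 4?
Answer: √411/411 ≈ 0.049326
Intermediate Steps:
P = 7 (P = 3 + 4 = 7)
Z(k) = 40 (Z(k) = 7*6 - 2 = 42 - 2 = 40)
j(a) = 0
√(1/(199 + 212) + j(Z(-1))) = √(1/(199 + 212) + 0) = √(1/411 + 0) = √(1/411) = √411/411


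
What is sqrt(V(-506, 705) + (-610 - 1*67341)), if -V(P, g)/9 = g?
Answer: 2*I*sqrt(18574) ≈ 272.57*I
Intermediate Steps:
V(P, g) = -9*g
sqrt(V(-506, 705) + (-610 - 1*67341)) = sqrt(-9*705 + (-610 - 1*67341)) = sqrt(-6345 + (-610 - 67341)) = sqrt(-6345 - 67951) = sqrt(-74296) = 2*I*sqrt(18574)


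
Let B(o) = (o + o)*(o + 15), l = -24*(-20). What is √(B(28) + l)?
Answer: 38*√2 ≈ 53.740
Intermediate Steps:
l = 480
B(o) = 2*o*(15 + o) (B(o) = (2*o)*(15 + o) = 2*o*(15 + o))
√(B(28) + l) = √(2*28*(15 + 28) + 480) = √(2*28*43 + 480) = √(2408 + 480) = √2888 = 38*√2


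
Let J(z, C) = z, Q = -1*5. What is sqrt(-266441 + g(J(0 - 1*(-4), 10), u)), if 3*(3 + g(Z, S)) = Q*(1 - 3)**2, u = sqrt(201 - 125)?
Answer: 2*I*sqrt(599514)/3 ≈ 516.19*I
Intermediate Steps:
Q = -5
u = 2*sqrt(19) (u = sqrt(76) = 2*sqrt(19) ≈ 8.7178)
g(Z, S) = -29/3 (g(Z, S) = -3 + (-5*(1 - 3)**2)/3 = -3 + (-5*(-2)**2)/3 = -3 + (-5*4)/3 = -3 + (1/3)*(-20) = -3 - 20/3 = -29/3)
sqrt(-266441 + g(J(0 - 1*(-4), 10), u)) = sqrt(-266441 - 29/3) = sqrt(-799352/3) = 2*I*sqrt(599514)/3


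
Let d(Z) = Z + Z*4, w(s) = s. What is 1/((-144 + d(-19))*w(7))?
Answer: -1/1673 ≈ -0.00059773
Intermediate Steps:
d(Z) = 5*Z (d(Z) = Z + 4*Z = 5*Z)
1/((-144 + d(-19))*w(7)) = 1/((-144 + 5*(-19))*7) = 1/((-144 - 95)*7) = 1/(-239*7) = 1/(-1673) = -1/1673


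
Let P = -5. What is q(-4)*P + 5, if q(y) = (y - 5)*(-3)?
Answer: -130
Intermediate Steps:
q(y) = 15 - 3*y (q(y) = (-5 + y)*(-3) = 15 - 3*y)
q(-4)*P + 5 = (15 - 3*(-4))*(-5) + 5 = (15 + 12)*(-5) + 5 = 27*(-5) + 5 = -135 + 5 = -130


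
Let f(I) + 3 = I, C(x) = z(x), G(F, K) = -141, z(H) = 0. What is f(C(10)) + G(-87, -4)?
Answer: -144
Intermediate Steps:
C(x) = 0
f(I) = -3 + I
f(C(10)) + G(-87, -4) = (-3 + 0) - 141 = -3 - 141 = -144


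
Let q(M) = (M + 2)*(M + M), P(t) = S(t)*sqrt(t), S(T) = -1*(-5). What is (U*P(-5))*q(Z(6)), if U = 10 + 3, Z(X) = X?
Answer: 6240*I*sqrt(5) ≈ 13953.0*I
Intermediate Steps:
S(T) = 5
U = 13
P(t) = 5*sqrt(t)
q(M) = 2*M*(2 + M) (q(M) = (2 + M)*(2*M) = 2*M*(2 + M))
(U*P(-5))*q(Z(6)) = (13*(5*sqrt(-5)))*(2*6*(2 + 6)) = (13*(5*(I*sqrt(5))))*(2*6*8) = (13*(5*I*sqrt(5)))*96 = (65*I*sqrt(5))*96 = 6240*I*sqrt(5)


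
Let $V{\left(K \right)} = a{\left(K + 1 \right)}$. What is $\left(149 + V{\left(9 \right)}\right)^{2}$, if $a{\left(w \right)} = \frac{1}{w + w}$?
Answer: $\frac{8886361}{400} \approx 22216.0$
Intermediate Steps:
$a{\left(w \right)} = \frac{1}{2 w}$
$V{\left(K \right)} = \frac{1}{2 \left(1 + K\right)}$ ($V{\left(K \right)} = \frac{1}{2 \left(K + 1\right)} = \frac{1}{2 \left(1 + K\right)}$)
$\left(149 + V{\left(9 \right)}\right)^{2} = \left(149 + \frac{1}{2 \left(1 + 9\right)}\right)^{2} = \left(149 + \frac{1}{2 \cdot 10}\right)^{2} = \left(149 + \frac{1}{2} \cdot \frac{1}{10}\right)^{2} = \left(149 + \frac{1}{20}\right)^{2} = \left(\frac{2981}{20}\right)^{2} = \frac{8886361}{400}$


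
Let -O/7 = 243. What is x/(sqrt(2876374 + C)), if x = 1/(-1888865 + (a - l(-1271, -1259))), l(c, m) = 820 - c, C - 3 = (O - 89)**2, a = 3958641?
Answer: sqrt(6080477)/12572511085745 ≈ 1.9613e-10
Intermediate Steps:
O = -1701 (O = -7*243 = -1701)
C = 3204103 (C = 3 + (-1701 - 89)**2 = 3 + (-1790)**2 = 3 + 3204100 = 3204103)
x = 1/2067685 (x = 1/(-1888865 + (3958641 - (820 - 1*(-1271)))) = 1/(-1888865 + (3958641 - (820 + 1271))) = 1/(-1888865 + (3958641 - 1*2091)) = 1/(-1888865 + (3958641 - 2091)) = 1/(-1888865 + 3956550) = 1/2067685 ≈ 4.8363e-7)
x/(sqrt(2876374 + C)) = 1/(2067685*(sqrt(2876374 + 3204103))) = 1/(2067685*(sqrt(6080477))) = (sqrt(6080477)/6080477)/2067685 = sqrt(6080477)/12572511085745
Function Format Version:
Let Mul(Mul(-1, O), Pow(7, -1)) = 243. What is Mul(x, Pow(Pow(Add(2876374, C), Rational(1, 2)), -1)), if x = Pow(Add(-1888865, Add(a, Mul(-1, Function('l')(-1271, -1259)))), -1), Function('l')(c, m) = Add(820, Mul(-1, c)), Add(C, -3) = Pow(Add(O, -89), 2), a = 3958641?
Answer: Mul(Rational(1, 12572511085745), Pow(6080477, Rational(1, 2))) ≈ 1.9613e-10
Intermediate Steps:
O = -1701 (O = Mul(-7, 243) = -1701)
C = 3204103 (C = Add(3, Pow(Add(-1701, -89), 2)) = Add(3, Pow(-1790, 2)) = Add(3, 3204100) = 3204103)
x = Rational(1, 2067685) (x = Pow(Add(-1888865, Add(3958641, Mul(-1, Add(820, Mul(-1, -1271))))), -1) = Pow(Add(-1888865, Add(3958641, Mul(-1, Add(820, 1271)))), -1) = Pow(Add(-1888865, Add(3958641, Mul(-1, 2091))), -1) = Pow(Add(-1888865, Add(3958641, -2091)), -1) = Pow(Add(-1888865, 3956550), -1) = Pow(2067685, -1) = Rational(1, 2067685) ≈ 4.8363e-7)
Mul(x, Pow(Pow(Add(2876374, C), Rational(1, 2)), -1)) = Mul(Rational(1, 2067685), Pow(Pow(Add(2876374, 3204103), Rational(1, 2)), -1)) = Mul(Rational(1, 2067685), Pow(Pow(6080477, Rational(1, 2)), -1)) = Mul(Rational(1, 2067685), Mul(Rational(1, 6080477), Pow(6080477, Rational(1, 2)))) = Mul(Rational(1, 12572511085745), Pow(6080477, Rational(1, 2)))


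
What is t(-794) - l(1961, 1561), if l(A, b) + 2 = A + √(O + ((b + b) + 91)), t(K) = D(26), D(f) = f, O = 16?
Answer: -1933 - √3229 ≈ -1989.8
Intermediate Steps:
t(K) = 26
l(A, b) = -2 + A + √(107 + 2*b) (l(A, b) = -2 + (A + √(16 + ((b + b) + 91))) = -2 + (A + √(16 + (2*b + 91))) = -2 + (A + √(16 + (91 + 2*b))) = -2 + (A + √(107 + 2*b)) = -2 + A + √(107 + 2*b))
t(-794) - l(1961, 1561) = 26 - (-2 + 1961 + √(107 + 2*1561)) = 26 - (-2 + 1961 + √(107 + 3122)) = 26 - (-2 + 1961 + √3229) = 26 - (1959 + √3229) = 26 + (-1959 - √3229) = -1933 - √3229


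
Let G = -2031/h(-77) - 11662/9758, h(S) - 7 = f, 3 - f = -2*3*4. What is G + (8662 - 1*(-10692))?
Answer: 26894539/1394 ≈ 19293.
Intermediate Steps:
f = 27 (f = 3 - (-2*3)*4 = 3 - (-6)*4 = 3 - 1*(-24) = 3 + 24 = 27)
h(S) = 34 (h(S) = 7 + 27 = 34)
G = -84937/1394 (G = -2031/34 - 11662/9758 = -2031*1/34 - 11662*1/9758 = -2031/34 - 49/41 = -84937/1394 ≈ -60.930)
G + (8662 - 1*(-10692)) = -84937/1394 + (8662 - 1*(-10692)) = -84937/1394 + (8662 + 10692) = -84937/1394 + 19354 = 26894539/1394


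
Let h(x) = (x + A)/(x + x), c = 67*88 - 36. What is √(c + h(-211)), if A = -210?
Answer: √1043749902/422 ≈ 76.557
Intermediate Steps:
c = 5860 (c = 5896 - 36 = 5860)
h(x) = (-210 + x)/(2*x) (h(x) = (x - 210)/(x + x) = (-210 + x)/((2*x)) = (-210 + x)*(1/(2*x)) = (-210 + x)/(2*x))
√(c + h(-211)) = √(5860 + (½)*(-210 - 211)/(-211)) = √(5860 + (½)*(-1/211)*(-421)) = √(5860 + 421/422) = √(2473341/422) = √1043749902/422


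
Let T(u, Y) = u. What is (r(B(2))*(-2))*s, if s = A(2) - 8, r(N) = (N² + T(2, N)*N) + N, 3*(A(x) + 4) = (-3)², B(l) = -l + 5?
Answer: 324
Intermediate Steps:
B(l) = 5 - l
A(x) = -1 (A(x) = -4 + (⅓)*(-3)² = -4 + (⅓)*9 = -4 + 3 = -1)
r(N) = N² + 3*N (r(N) = (N² + 2*N) + N = N² + 3*N)
s = -9 (s = -1 - 8 = -9)
(r(B(2))*(-2))*s = (((5 - 1*2)*(3 + (5 - 1*2)))*(-2))*(-9) = (((5 - 2)*(3 + (5 - 2)))*(-2))*(-9) = ((3*(3 + 3))*(-2))*(-9) = ((3*6)*(-2))*(-9) = (18*(-2))*(-9) = -36*(-9) = 324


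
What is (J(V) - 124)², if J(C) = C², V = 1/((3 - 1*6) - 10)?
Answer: 439112025/28561 ≈ 15375.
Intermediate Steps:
V = -1/13 (V = 1/((3 - 6) - 10) = 1/(-3 - 10) = 1/(-13) = -1/13 ≈ -0.076923)
(J(V) - 124)² = ((-1/13)² - 124)² = (1/169 - 124)² = (-20955/169)² = 439112025/28561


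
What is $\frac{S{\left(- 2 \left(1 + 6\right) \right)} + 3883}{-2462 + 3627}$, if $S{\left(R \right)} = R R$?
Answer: $\frac{4079}{1165} \approx 3.5013$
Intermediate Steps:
$S{\left(R \right)} = R^{2}$
$\frac{S{\left(- 2 \left(1 + 6\right) \right)} + 3883}{-2462 + 3627} = \frac{\left(- 2 \left(1 + 6\right)\right)^{2} + 3883}{-2462 + 3627} = \frac{\left(\left(-2\right) 7\right)^{2} + 3883}{1165} = \left(\left(-14\right)^{2} + 3883\right) \frac{1}{1165} = \left(196 + 3883\right) \frac{1}{1165} = 4079 \cdot \frac{1}{1165} = \frac{4079}{1165}$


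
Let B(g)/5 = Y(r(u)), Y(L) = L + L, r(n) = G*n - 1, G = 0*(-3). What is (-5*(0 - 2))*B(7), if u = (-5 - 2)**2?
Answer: -100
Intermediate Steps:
G = 0
u = 49 (u = (-7)**2 = 49)
r(n) = -1 (r(n) = 0*n - 1 = 0 - 1 = -1)
Y(L) = 2*L
B(g) = -10 (B(g) = 5*(2*(-1)) = 5*(-2) = -10)
(-5*(0 - 2))*B(7) = -5*(0 - 2)*(-10) = -5*(-2)*(-10) = 10*(-10) = -100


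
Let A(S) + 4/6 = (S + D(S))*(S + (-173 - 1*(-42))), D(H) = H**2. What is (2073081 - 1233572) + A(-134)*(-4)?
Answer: 59192495/3 ≈ 1.9731e+7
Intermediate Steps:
A(S) = -2/3 + (-131 + S)*(S + S**2) (A(S) = -2/3 + (S + S**2)*(S + (-173 - 1*(-42))) = -2/3 + (S + S**2)*(S + (-173 + 42)) = -2/3 + (S + S**2)*(S - 131) = -2/3 + (S + S**2)*(-131 + S) = -2/3 + (-131 + S)*(S + S**2))
(2073081 - 1233572) + A(-134)*(-4) = (2073081 - 1233572) + (-2/3 + (-134)**3 - 131*(-134) - 130*(-134)**2)*(-4) = 839509 + (-2/3 - 2406104 + 17554 - 130*17956)*(-4) = 839509 + (-2/3 - 2406104 + 17554 - 2334280)*(-4) = 839509 - 14168492/3*(-4) = 839509 + 56673968/3 = 59192495/3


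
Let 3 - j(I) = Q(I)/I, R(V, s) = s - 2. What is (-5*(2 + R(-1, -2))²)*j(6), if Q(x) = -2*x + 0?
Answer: -100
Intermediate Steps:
R(V, s) = -2 + s
Q(x) = -2*x
j(I) = 5 (j(I) = 3 - (-2*I)/I = 3 - 1*(-2) = 3 + 2 = 5)
(-5*(2 + R(-1, -2))²)*j(6) = -5*(2 + (-2 - 2))²*5 = -5*(2 - 4)²*5 = -5*(-2)²*5 = -5*4*5 = -20*5 = -100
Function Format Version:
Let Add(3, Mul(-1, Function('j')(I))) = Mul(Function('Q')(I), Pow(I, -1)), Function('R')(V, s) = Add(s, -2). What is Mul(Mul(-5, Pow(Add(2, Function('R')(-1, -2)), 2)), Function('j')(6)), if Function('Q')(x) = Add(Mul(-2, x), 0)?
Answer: -100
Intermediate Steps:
Function('R')(V, s) = Add(-2, s)
Function('Q')(x) = Mul(-2, x)
Function('j')(I) = 5 (Function('j')(I) = Add(3, Mul(-1, Mul(Mul(-2, I), Pow(I, -1)))) = Add(3, Mul(-1, -2)) = Add(3, 2) = 5)
Mul(Mul(-5, Pow(Add(2, Function('R')(-1, -2)), 2)), Function('j')(6)) = Mul(Mul(-5, Pow(Add(2, Add(-2, -2)), 2)), 5) = Mul(Mul(-5, Pow(Add(2, -4), 2)), 5) = Mul(Mul(-5, Pow(-2, 2)), 5) = Mul(Mul(-5, 4), 5) = Mul(-20, 5) = -100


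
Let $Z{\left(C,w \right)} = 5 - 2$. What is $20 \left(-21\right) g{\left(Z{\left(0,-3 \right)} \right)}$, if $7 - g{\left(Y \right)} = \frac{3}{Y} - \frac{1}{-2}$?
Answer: $-2310$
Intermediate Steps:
$Z{\left(C,w \right)} = 3$ ($Z{\left(C,w \right)} = 5 - 2 = 3$)
$g{\left(Y \right)} = \frac{13}{2} - \frac{3}{Y}$ ($g{\left(Y \right)} = 7 - \left(\frac{3}{Y} - \frac{1}{-2}\right) = 7 - \left(\frac{3}{Y} - - \frac{1}{2}\right) = 7 - \left(\frac{3}{Y} + \frac{1}{2}\right) = 7 - \left(\frac{1}{2} + \frac{3}{Y}\right) = \frac{13}{2} - \frac{3}{Y}$)
$20 \left(-21\right) g{\left(Z{\left(0,-3 \right)} \right)} = 20 \left(-21\right) \left(\frac{13}{2} - \frac{3}{3}\right) = - 420 \left(\frac{13}{2} - 1\right) = \left(-420\right) \frac{11}{2} = -2310$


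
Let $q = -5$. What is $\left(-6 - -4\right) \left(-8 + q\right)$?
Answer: $26$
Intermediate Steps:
$\left(-6 - -4\right) \left(-8 + q\right) = \left(-6 - -4\right) \left(-8 - 5\right) = \left(-6 + 4\right) \left(-13\right) = \left(-2\right) \left(-13\right) = 26$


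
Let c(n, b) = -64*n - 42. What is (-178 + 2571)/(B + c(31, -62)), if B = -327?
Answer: -2393/2353 ≈ -1.0170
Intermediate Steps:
c(n, b) = -42 - 64*n
(-178 + 2571)/(B + c(31, -62)) = (-178 + 2571)/(-327 + (-42 - 64*31)) = 2393/(-327 + (-42 - 1984)) = 2393/(-327 - 2026) = 2393/(-2353) = 2393*(-1/2353) = -2393/2353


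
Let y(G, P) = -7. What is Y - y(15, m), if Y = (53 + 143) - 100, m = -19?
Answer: 103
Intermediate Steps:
Y = 96 (Y = 196 - 100 = 96)
Y - y(15, m) = 96 - 1*(-7) = 96 + 7 = 103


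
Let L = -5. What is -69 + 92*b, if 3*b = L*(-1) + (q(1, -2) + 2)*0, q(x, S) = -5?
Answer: 253/3 ≈ 84.333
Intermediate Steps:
b = 5/3 (b = (-5*(-1) + (-5 + 2)*0)/3 = (5 - 3*0)/3 = (5 + 0)/3 = (⅓)*5 = 5/3 ≈ 1.6667)
-69 + 92*b = -69 + 92*(5/3) = -69 + 460/3 = 253/3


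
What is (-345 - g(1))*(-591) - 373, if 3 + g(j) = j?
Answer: 202340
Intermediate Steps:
g(j) = -3 + j
(-345 - g(1))*(-591) - 373 = (-345 - (-3 + 1))*(-591) - 373 = (-345 - 1*(-2))*(-591) - 373 = (-345 + 2)*(-591) - 373 = -343*(-591) - 373 = 202713 - 373 = 202340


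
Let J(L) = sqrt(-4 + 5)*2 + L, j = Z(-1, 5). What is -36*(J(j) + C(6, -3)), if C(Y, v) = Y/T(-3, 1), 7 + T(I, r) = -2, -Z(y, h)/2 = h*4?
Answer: 1392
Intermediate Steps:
Z(y, h) = -8*h (Z(y, h) = -2*h*4 = -8*h)
j = -40 (j = -8*5 = -40)
T(I, r) = -9 (T(I, r) = -7 - 2 = -9)
C(Y, v) = -Y/9 (C(Y, v) = Y/(-9) = Y*(-1/9) = -Y/9)
J(L) = 2 + L (J(L) = sqrt(1)*2 + L = 1*2 + L = 2 + L)
-36*(J(j) + C(6, -3)) = -36*((2 - 40) - 1/9*6) = -36*(-38 - 2/3) = -36*(-116/3) = 1392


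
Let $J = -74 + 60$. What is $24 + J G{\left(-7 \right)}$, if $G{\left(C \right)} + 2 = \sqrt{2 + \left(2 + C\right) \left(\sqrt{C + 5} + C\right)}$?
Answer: $52 - 14 \sqrt{37 - 5 i \sqrt{2}} \approx -33.543 + 8.1008 i$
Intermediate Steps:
$J = -14$
$G{\left(C \right)} = -2 + \sqrt{2 + \left(2 + C\right) \left(C + \sqrt{5 + C}\right)}$ ($G{\left(C \right)} = -2 + \sqrt{2 + \left(2 + C\right) \left(\sqrt{C + 5} + C\right)} = -2 + \sqrt{2 + \left(2 + C\right) \left(\sqrt{5 + C} + C\right)} = -2 + \sqrt{2 + \left(2 + C\right) \left(C + \sqrt{5 + C}\right)}$)
$24 + J G{\left(-7 \right)} = 24 - 14 \left(-2 + \sqrt{2 + \left(-7\right)^{2} + 2 \left(-7\right) + 2 \sqrt{5 - 7} - 7 \sqrt{5 - 7}}\right) = 24 - 14 \left(-2 + \sqrt{2 + 49 - 14 + 2 \sqrt{-2} - 7 \sqrt{-2}}\right) = 24 - 14 \left(-2 + \sqrt{2 + 49 - 14 + 2 i \sqrt{2} - 7 i \sqrt{2}}\right) = 24 - 14 \left(-2 + \sqrt{37 - 5 i \sqrt{2}}\right) = 24 + \left(28 - 14 \sqrt{37 - 5 i \sqrt{2}}\right) = 52 - 14 \sqrt{37 - 5 i \sqrt{2}}$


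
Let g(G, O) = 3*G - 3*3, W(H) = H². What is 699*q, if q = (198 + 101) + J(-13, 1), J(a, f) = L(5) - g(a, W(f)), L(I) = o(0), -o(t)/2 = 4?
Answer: 236961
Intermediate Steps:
o(t) = -8 (o(t) = -2*4 = -8)
L(I) = -8
g(G, O) = -9 + 3*G (g(G, O) = 3*G - 9 = -9 + 3*G)
J(a, f) = 1 - 3*a (J(a, f) = -8 - (-9 + 3*a) = -8 + (9 - 3*a) = 1 - 3*a)
q = 339 (q = (198 + 101) + (1 - 3*(-13)) = 299 + (1 + 39) = 299 + 40 = 339)
699*q = 699*339 = 236961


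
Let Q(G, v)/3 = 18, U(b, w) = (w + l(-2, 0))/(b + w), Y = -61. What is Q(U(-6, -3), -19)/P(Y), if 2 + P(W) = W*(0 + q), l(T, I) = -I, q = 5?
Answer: -54/307 ≈ -0.17590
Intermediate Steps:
U(b, w) = w/(b + w) (U(b, w) = (w - 1*0)/(b + w) = (w + 0)/(b + w) = w/(b + w))
Q(G, v) = 54 (Q(G, v) = 3*18 = 54)
P(W) = -2 + 5*W (P(W) = -2 + W*(0 + 5) = -2 + W*5 = -2 + 5*W)
Q(U(-6, -3), -19)/P(Y) = 54/(-2 + 5*(-61)) = 54/(-2 - 305) = 54/(-307) = 54*(-1/307) = -54/307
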